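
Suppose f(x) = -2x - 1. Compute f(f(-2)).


f(-2) = 3
f(3) = -7

-7


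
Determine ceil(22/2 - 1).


22/2 = 11
11 - 1 = 10
ceil(10) = 10

10


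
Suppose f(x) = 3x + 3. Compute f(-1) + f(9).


30


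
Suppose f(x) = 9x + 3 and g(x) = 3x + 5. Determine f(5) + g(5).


f(5) = 48
g(5) = 20
Sum = 68

68


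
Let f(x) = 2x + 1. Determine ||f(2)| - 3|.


f(2) = 5
|5| = 5
|5 - 3| = 2

2


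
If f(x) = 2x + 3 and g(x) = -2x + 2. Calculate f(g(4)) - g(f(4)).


f(g(4)) = -9
g(f(4)) = -20
Difference = 11

11


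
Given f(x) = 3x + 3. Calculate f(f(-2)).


f(-2) = -3
f(-3) = -6

-6


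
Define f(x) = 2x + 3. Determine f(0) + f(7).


20


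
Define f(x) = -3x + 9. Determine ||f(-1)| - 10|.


2


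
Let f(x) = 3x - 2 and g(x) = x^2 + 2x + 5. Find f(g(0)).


g(0) = 5
f(5) = 13

13


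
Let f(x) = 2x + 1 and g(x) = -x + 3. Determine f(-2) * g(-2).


f(-2) = -3
g(-2) = 5
Product = -15

-15


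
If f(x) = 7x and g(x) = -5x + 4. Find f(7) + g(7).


f(7) = 49
g(7) = -31
Sum = 18

18


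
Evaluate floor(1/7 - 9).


1/7 = 0.1429
0.1429 - 9 = -8.8571
floor(-8.8571) = -9

-9


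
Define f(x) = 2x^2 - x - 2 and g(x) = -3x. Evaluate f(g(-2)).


64


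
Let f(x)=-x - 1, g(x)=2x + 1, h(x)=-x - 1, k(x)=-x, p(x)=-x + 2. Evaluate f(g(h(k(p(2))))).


p(2) = 0
k(0) = 0
h(0) = -1
g(-1) = -1
f(-1) = 0

0


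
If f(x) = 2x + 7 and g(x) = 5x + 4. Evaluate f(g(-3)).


g(-3) = -11
f(-11) = -15

-15


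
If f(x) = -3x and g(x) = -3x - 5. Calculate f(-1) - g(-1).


5


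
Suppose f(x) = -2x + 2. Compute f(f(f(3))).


-18


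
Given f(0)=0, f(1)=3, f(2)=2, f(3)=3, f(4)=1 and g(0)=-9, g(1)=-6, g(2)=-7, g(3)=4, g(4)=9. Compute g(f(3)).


f(3) = 3
g(3) = 4

4


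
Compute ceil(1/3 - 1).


1/3 = 0.3333
0.3333 - 1 = -0.6667
ceil(-0.6667) = 0

0


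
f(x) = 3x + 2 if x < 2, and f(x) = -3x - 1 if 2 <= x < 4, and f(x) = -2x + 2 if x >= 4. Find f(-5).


-5 satisfies x < 2
f(-5) = -13

-13


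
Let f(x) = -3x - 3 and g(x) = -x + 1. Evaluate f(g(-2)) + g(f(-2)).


f(g(-2)) = -12
g(f(-2)) = -2
Sum = -14

-14


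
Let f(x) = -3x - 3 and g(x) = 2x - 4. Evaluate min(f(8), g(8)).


f(8) = -27
g(8) = 12
min = -27

-27


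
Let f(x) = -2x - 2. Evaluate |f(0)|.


f(0) = -2
|-2| = 2

2


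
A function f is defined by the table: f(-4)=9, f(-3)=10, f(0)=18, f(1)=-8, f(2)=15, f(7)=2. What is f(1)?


Reading from the table at x = 1

-8


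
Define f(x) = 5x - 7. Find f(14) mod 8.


f(14) = 63
63 mod 8 = 7

7


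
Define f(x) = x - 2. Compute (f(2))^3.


f(2) = 0
(0)^3 = 0

0


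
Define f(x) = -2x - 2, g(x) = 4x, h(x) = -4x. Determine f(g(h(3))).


h(3) = -12
g(-12) = -48
f(-48) = 94

94


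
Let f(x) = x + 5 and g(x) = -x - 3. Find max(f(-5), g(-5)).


f(-5) = 0
g(-5) = 2
max = 2

2


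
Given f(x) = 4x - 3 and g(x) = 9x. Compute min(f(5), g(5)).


17


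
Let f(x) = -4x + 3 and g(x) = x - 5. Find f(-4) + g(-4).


f(-4) = 19
g(-4) = -9
Sum = 10

10


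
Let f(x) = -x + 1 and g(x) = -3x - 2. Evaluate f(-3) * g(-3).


f(-3) = 4
g(-3) = 7
Product = 28

28


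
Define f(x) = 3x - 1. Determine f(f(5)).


f(5) = 14
f(14) = 41

41


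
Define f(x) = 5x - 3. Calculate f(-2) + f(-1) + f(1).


f(-2) = -13
f(-1) = -8
f(1) = 2
Sum = -19

-19


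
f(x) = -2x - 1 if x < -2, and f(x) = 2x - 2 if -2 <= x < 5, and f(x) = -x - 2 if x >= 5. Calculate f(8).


-10


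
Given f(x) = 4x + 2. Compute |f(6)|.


f(6) = 26
|26| = 26

26


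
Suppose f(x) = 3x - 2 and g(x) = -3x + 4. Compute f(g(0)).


g(0) = 4
f(4) = 10

10


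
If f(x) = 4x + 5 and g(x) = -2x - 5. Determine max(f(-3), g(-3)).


1


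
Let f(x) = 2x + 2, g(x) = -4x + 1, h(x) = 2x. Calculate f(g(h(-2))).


h(-2) = -4
g(-4) = 17
f(17) = 36

36


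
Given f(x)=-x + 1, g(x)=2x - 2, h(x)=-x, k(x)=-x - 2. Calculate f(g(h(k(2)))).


k(2) = -4
h(-4) = 4
g(4) = 6
f(6) = -5

-5


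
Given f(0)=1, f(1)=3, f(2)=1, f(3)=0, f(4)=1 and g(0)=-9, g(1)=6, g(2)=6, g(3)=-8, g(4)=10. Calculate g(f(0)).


f(0) = 1
g(1) = 6

6


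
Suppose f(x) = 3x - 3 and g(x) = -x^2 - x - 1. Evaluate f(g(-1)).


g(-1) = -1
f(-1) = -6

-6


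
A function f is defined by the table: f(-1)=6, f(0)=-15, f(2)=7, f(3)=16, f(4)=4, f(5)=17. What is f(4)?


Reading from the table at x = 4

4


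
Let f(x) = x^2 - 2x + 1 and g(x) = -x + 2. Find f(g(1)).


g(1) = 1
f(1) = 1*(1)^2 - 2*(1) + 1 = 0

0


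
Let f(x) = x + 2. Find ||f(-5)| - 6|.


f(-5) = -3
|-3| = 3
|3 - 6| = 3

3


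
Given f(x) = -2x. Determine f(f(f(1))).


f(1) = -2
f(-2) = 4
f(4) = -8

-8


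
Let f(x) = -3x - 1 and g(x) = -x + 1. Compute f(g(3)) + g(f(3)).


f(g(3)) = 5
g(f(3)) = 11
Sum = 16

16


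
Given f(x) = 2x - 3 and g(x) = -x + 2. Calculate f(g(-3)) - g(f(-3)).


f(g(-3)) = 7
g(f(-3)) = 11
Difference = -4

-4


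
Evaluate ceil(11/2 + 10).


11/2 = 5.5
5.5 + 10 = 15.5
ceil(15.5) = 16

16


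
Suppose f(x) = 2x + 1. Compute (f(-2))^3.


f(-2) = -3
(-3)^3 = -27

-27


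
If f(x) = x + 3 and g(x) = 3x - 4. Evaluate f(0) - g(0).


f(0) = 3
g(0) = -4
Difference = 7

7


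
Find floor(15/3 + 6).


15/3 = 5
5 + 6 = 11
floor(11) = 11

11


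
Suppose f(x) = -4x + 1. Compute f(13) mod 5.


f(13) = -51
-51 mod 5 = 4

4


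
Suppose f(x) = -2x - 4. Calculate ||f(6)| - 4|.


f(6) = -16
|-16| = 16
|16 - 4| = 12

12


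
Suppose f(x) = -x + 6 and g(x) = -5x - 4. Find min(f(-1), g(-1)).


f(-1) = 7
g(-1) = 1
min = 1

1


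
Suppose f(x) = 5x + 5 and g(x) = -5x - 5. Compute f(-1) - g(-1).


f(-1) = 0
g(-1) = 0
Difference = 0

0


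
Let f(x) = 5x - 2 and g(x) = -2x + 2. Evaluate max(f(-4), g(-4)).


10


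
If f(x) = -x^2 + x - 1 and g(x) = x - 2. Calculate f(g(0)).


g(0) = -2
f(-2) = (-1)*(-2)^2 + 1*(-2) - 1 = -7

-7


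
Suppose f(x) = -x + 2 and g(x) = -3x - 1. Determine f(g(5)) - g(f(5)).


10


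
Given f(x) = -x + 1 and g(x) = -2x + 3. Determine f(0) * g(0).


f(0) = 1
g(0) = 3
Product = 3

3


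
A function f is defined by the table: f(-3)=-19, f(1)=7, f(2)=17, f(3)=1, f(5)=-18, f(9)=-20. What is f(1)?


7


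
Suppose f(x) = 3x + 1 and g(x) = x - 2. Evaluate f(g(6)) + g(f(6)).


30


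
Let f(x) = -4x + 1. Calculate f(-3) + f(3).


f(-3) = 13
f(3) = -11
Sum = 2

2


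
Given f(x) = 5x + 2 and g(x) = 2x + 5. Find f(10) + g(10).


f(10) = 52
g(10) = 25
Sum = 77

77


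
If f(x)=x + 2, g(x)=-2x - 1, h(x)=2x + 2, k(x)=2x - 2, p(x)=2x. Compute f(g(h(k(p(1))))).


p(1) = 2
k(2) = 2
h(2) = 6
g(6) = -13
f(-13) = -11

-11


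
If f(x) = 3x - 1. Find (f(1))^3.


f(1) = 2
(2)^3 = 8

8


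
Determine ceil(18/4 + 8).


18/4 = 4.5
4.5 + 8 = 12.5
ceil(12.5) = 13

13


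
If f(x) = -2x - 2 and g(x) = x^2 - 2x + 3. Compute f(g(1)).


-6


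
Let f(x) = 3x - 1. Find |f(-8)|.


25


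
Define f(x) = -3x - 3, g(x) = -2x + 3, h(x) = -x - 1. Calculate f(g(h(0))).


h(0) = -1
g(-1) = 5
f(5) = -18

-18


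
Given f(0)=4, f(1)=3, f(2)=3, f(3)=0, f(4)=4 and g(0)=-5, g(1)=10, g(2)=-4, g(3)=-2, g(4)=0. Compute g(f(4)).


f(4) = 4
g(4) = 0

0


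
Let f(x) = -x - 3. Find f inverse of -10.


7


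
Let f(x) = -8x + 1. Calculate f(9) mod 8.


f(9) = -71
-71 mod 8 = 1

1


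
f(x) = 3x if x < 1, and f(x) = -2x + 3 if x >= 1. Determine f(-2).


-2 satisfies x < 1
f(-2) = -6

-6


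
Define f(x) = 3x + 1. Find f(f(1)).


f(1) = 4
f(4) = 13

13


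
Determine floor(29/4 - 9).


29/4 = 7.25
7.25 - 9 = -1.75
floor(-1.75) = -2

-2


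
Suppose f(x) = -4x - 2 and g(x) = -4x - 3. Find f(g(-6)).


g(-6) = 21
f(21) = -86

-86


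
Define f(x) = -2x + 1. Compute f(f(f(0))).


f(0) = 1
f(1) = -1
f(-1) = 3

3


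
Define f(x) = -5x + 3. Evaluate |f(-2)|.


f(-2) = 13
|13| = 13

13


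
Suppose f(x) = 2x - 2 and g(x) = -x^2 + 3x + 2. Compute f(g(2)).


g(2) = 4
f(4) = 6

6


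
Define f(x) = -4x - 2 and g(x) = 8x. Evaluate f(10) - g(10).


f(10) = -42
g(10) = 80
Difference = -122

-122


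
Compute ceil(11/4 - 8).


11/4 = 2.75
2.75 - 8 = -5.25
ceil(-5.25) = -5

-5


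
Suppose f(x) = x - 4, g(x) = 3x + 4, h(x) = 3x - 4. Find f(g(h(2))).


h(2) = 2
g(2) = 10
f(10) = 6

6


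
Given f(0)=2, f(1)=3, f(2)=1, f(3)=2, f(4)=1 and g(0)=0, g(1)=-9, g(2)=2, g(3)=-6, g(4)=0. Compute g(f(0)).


f(0) = 2
g(2) = 2

2


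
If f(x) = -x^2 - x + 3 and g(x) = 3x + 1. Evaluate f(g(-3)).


g(-3) = -8
f(-8) = (-1)*(-8)^2 - 1*(-8) + 3 = -53

-53


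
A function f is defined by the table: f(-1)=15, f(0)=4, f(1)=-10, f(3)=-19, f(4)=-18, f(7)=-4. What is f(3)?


Reading from the table at x = 3

-19


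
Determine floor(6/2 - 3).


6/2 = 3
3 - 3 = 0
floor(0) = 0

0


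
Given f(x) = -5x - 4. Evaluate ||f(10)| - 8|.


46


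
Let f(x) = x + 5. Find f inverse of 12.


Solve x + 5 = 12
x = (12 - 5) / 1 = 7

7


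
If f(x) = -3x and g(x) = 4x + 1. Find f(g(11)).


g(11) = 45
f(45) = -135

-135


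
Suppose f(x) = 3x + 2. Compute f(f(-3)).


f(-3) = -7
f(-7) = -19

-19


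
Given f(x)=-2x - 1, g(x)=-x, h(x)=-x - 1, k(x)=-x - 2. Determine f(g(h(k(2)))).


5


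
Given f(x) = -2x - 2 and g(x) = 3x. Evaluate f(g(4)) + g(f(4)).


f(g(4)) = -26
g(f(4)) = -30
Sum = -56

-56


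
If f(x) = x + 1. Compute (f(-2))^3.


-1


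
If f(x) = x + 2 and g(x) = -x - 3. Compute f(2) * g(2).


f(2) = 4
g(2) = -5
Product = -20

-20


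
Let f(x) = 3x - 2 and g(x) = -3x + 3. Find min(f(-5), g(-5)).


f(-5) = -17
g(-5) = 18
min = -17

-17


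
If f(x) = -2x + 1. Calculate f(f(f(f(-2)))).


f(-2) = 5
f(5) = -9
f(-9) = 19
f(19) = -37

-37


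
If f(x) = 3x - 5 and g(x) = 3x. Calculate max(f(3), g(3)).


f(3) = 4
g(3) = 9
max = 9

9


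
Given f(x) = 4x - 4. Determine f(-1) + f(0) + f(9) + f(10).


f(-1) = -8
f(0) = -4
f(9) = 32
f(10) = 36
Sum = 56

56


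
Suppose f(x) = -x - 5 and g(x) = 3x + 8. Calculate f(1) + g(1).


f(1) = -6
g(1) = 11
Sum = 5

5


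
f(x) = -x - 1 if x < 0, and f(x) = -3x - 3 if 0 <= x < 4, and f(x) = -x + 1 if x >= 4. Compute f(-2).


-2 satisfies x < 0
f(-2) = 1

1


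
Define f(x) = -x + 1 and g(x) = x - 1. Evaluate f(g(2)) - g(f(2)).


f(g(2)) = 0
g(f(2)) = -2
Difference = 2

2


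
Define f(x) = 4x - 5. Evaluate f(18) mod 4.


f(18) = 67
67 mod 4 = 3

3


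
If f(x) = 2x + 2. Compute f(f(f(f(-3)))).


f(-3) = -4
f(-4) = -6
f(-6) = -10
f(-10) = -18

-18


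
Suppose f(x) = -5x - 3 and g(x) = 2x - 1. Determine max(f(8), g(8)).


f(8) = -43
g(8) = 15
max = 15

15


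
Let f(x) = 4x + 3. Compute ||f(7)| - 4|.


f(7) = 31
|31| = 31
|31 - 4| = 27

27


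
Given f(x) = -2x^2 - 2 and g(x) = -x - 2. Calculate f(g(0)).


g(0) = -2
f(-2) = (-2)*(-2)^2 - 2 = -10

-10


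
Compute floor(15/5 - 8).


-5


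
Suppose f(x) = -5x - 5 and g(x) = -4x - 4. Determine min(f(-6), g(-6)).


f(-6) = 25
g(-6) = 20
min = 20

20


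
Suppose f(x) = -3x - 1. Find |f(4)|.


f(4) = -13
|-13| = 13

13


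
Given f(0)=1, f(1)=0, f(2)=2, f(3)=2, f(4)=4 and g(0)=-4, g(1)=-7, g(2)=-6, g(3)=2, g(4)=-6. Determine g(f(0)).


f(0) = 1
g(1) = -7

-7


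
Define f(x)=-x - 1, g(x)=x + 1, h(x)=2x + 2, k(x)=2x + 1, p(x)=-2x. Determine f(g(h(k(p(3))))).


p(3) = -6
k(-6) = -11
h(-11) = -20
g(-20) = -19
f(-19) = 18

18


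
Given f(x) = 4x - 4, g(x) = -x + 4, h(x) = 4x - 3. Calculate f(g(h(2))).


h(2) = 5
g(5) = -1
f(-1) = -8

-8


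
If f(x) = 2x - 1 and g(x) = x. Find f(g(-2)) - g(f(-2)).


0


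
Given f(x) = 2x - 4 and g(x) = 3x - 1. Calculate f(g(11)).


60


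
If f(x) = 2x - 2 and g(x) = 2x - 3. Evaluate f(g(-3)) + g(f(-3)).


f(g(-3)) = -20
g(f(-3)) = -19
Sum = -39

-39


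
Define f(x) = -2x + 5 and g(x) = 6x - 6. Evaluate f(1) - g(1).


f(1) = 3
g(1) = 0
Difference = 3

3


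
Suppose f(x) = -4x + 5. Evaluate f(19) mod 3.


f(19) = -71
-71 mod 3 = 1

1


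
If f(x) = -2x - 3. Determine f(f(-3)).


f(-3) = 3
f(3) = -9

-9


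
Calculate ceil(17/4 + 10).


17/4 = 4.25
4.25 + 10 = 14.25
ceil(14.25) = 15

15


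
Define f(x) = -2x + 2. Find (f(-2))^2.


f(-2) = 6
(6)^2 = 36

36


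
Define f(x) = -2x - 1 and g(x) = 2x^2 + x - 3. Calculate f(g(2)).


g(2) = 7
f(7) = -15

-15


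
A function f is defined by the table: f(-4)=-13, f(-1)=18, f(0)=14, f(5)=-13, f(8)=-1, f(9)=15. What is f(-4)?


Reading from the table at x = -4

-13


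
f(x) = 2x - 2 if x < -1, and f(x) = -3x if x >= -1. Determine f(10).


10 satisfies x >= -1
f(10) = -30

-30


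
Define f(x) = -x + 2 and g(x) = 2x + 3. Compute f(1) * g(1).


f(1) = 1
g(1) = 5
Product = 5

5


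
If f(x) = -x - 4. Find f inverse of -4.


0


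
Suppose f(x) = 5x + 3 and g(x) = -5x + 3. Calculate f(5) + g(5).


f(5) = 28
g(5) = -22
Sum = 6

6


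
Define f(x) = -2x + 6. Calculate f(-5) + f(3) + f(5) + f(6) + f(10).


f(-5) = 16
f(3) = 0
f(5) = -4
f(6) = -6
f(10) = -14
Sum = -8

-8


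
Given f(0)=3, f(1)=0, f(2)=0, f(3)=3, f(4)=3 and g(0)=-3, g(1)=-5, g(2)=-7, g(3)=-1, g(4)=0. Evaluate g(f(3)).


f(3) = 3
g(3) = -1

-1


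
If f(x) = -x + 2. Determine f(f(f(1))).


f(1) = 1
f(1) = 1
f(1) = 1

1


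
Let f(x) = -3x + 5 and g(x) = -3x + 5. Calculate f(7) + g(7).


f(7) = -16
g(7) = -16
Sum = -32

-32


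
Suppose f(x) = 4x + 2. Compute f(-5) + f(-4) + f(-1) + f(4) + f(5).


6


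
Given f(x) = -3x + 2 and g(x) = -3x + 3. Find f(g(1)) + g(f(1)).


f(g(1)) = 2
g(f(1)) = 6
Sum = 8

8


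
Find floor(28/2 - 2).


28/2 = 14
14 - 2 = 12
floor(12) = 12

12


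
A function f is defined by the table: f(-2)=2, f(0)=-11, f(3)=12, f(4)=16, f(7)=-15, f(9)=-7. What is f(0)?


Reading from the table at x = 0

-11


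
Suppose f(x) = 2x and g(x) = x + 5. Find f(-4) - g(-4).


f(-4) = -8
g(-4) = 1
Difference = -9

-9


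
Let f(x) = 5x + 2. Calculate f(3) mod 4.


f(3) = 17
17 mod 4 = 1

1


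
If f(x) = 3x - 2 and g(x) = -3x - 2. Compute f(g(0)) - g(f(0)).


f(g(0)) = -8
g(f(0)) = 4
Difference = -12

-12


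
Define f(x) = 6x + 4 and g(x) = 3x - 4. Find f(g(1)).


g(1) = -1
f(-1) = -2

-2


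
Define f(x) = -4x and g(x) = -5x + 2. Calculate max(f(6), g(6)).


f(6) = -24
g(6) = -28
max = -24

-24


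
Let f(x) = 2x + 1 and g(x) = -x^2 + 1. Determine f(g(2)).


-5


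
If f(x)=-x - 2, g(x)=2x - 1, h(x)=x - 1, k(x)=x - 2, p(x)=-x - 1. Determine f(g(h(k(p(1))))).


p(1) = -2
k(-2) = -4
h(-4) = -5
g(-5) = -11
f(-11) = 9

9


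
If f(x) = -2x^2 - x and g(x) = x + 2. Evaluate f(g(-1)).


-3


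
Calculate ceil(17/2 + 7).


17/2 = 8.5
8.5 + 7 = 15.5
ceil(15.5) = 16

16


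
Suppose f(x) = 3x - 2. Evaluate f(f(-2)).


f(-2) = -8
f(-8) = -26

-26


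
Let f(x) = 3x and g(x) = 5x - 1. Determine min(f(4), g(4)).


f(4) = 12
g(4) = 19
min = 12

12


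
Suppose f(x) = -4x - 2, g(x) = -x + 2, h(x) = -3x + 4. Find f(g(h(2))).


h(2) = -2
g(-2) = 4
f(4) = -18

-18


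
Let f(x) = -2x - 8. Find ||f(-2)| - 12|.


f(-2) = -4
|-4| = 4
|4 - 12| = 8

8


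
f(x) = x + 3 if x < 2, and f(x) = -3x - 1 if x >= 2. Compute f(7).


7 satisfies x >= 2
f(7) = -22

-22


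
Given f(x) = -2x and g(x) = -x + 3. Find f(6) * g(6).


f(6) = -12
g(6) = -3
Product = 36

36


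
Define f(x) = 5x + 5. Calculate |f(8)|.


45


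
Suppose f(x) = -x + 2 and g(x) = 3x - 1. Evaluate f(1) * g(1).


f(1) = 1
g(1) = 2
Product = 2

2


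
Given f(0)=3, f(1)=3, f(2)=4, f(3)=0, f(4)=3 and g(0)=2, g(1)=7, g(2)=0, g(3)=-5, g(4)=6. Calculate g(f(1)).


f(1) = 3
g(3) = -5

-5


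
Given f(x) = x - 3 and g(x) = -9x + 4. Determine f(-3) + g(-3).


25


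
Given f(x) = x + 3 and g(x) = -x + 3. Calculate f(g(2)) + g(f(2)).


f(g(2)) = 4
g(f(2)) = -2
Sum = 2

2


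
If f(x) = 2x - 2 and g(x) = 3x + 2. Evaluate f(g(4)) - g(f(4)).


f(g(4)) = 26
g(f(4)) = 20
Difference = 6

6


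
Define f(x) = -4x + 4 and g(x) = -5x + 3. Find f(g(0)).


g(0) = 3
f(3) = -8

-8


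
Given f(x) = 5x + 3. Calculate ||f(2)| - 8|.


f(2) = 13
|13| = 13
|13 - 8| = 5

5


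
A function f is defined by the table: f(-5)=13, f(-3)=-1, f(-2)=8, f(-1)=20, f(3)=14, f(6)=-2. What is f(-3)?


Reading from the table at x = -3

-1


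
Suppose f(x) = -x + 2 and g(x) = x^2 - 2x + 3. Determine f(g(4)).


g(4) = 11
f(11) = -9

-9


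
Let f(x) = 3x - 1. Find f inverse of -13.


Solve 3x - 1 = -13
x = (-13 + 1) / 3 = -4

-4


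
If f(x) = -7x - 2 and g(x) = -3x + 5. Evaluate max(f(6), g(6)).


f(6) = -44
g(6) = -13
max = -13

-13


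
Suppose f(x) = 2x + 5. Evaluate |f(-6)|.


7


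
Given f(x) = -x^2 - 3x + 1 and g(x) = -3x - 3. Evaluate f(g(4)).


g(4) = -15
f(-15) = (-1)*(-15)^2 - 3*(-15) + 1 = -179

-179


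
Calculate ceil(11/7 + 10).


11/7 = 1.5714
1.5714 + 10 = 11.5714
ceil(11.5714) = 12

12


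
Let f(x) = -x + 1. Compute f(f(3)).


f(3) = -2
f(-2) = 3

3


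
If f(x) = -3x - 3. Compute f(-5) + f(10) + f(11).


f(-5) = 12
f(10) = -33
f(11) = -36
Sum = -57

-57


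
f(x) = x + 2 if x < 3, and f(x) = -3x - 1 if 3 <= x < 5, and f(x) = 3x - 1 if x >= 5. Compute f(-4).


-4 satisfies x < 3
f(-4) = -2

-2


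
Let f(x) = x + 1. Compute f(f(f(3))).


f(3) = 4
f(4) = 5
f(5) = 6

6


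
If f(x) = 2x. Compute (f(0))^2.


f(0) = 0
(0)^2 = 0

0


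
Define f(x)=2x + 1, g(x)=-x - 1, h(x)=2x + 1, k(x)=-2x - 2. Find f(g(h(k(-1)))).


-3


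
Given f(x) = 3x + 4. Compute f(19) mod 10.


1


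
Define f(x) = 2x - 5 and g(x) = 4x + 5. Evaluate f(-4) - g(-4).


-2


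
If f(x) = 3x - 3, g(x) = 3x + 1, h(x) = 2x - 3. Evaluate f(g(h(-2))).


h(-2) = -7
g(-7) = -20
f(-20) = -63

-63


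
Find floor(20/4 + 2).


20/4 = 5
5 + 2 = 7
floor(7) = 7

7


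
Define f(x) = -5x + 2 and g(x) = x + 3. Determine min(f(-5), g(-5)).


-2


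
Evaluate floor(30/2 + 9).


30/2 = 15
15 + 9 = 24
floor(24) = 24

24


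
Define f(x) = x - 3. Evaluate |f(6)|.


f(6) = 3
|3| = 3

3


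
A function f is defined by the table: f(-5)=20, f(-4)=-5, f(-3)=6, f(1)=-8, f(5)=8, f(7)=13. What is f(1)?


Reading from the table at x = 1

-8


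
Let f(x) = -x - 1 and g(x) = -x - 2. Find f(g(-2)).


-1


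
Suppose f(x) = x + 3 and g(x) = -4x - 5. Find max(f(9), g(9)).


f(9) = 12
g(9) = -41
max = 12

12


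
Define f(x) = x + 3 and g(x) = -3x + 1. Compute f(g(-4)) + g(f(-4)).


f(g(-4)) = 16
g(f(-4)) = 4
Sum = 20

20


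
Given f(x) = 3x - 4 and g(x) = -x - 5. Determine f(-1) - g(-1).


f(-1) = -7
g(-1) = -4
Difference = -3

-3


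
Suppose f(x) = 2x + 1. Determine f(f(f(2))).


f(2) = 5
f(5) = 11
f(11) = 23

23


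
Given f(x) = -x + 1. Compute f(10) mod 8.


7


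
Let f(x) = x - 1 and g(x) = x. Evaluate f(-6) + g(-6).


f(-6) = -7
g(-6) = -6
Sum = -13

-13


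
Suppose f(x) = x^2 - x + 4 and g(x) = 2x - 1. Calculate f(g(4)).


g(4) = 7
f(7) = 1*(7)^2 - 1*(7) + 4 = 46

46


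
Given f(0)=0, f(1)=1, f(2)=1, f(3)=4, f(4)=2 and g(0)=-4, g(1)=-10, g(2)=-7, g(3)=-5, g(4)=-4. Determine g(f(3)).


f(3) = 4
g(4) = -4

-4


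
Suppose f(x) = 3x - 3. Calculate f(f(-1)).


f(-1) = -6
f(-6) = -21

-21


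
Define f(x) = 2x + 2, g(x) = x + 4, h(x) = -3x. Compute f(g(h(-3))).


h(-3) = 9
g(9) = 13
f(13) = 28

28


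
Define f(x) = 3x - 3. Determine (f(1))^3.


f(1) = 0
(0)^3 = 0

0


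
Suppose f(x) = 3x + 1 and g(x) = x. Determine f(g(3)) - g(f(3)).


f(g(3)) = 10
g(f(3)) = 10
Difference = 0

0


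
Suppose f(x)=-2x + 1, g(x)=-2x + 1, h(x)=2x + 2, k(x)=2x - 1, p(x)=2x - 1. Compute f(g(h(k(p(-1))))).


p(-1) = -3
k(-3) = -7
h(-7) = -12
g(-12) = 25
f(25) = -49

-49


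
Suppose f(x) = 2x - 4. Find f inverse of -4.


Solve 2x - 4 = -4
x = (-4 + 4) / 2 = 0

0


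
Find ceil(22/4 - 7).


22/4 = 5.5
5.5 - 7 = -1.5
ceil(-1.5) = -1

-1


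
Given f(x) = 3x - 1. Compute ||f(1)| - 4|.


f(1) = 2
|2| = 2
|2 - 4| = 2

2


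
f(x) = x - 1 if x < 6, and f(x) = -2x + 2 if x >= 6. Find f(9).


9 satisfies x >= 6
f(9) = -16

-16


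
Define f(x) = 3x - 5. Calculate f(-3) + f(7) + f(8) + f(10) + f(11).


74


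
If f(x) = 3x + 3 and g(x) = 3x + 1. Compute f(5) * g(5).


f(5) = 18
g(5) = 16
Product = 288

288


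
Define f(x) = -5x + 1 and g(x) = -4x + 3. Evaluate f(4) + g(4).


f(4) = -19
g(4) = -13
Sum = -32

-32


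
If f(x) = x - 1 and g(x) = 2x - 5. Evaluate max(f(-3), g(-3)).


f(-3) = -4
g(-3) = -11
max = -4

-4


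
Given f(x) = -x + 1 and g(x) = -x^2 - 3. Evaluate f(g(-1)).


g(-1) = -4
f(-4) = 5

5


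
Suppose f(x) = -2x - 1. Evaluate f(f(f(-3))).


f(-3) = 5
f(5) = -11
f(-11) = 21

21


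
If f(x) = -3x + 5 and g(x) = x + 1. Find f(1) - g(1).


f(1) = 2
g(1) = 2
Difference = 0

0


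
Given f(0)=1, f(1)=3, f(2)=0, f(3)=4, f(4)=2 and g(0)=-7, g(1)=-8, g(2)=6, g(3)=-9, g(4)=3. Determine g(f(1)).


f(1) = 3
g(3) = -9

-9


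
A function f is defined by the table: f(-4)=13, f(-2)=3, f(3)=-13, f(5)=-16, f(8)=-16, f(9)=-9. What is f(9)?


Reading from the table at x = 9

-9


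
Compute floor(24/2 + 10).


24/2 = 12
12 + 10 = 22
floor(22) = 22

22


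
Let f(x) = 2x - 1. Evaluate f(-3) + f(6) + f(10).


f(-3) = -7
f(6) = 11
f(10) = 19
Sum = 23

23


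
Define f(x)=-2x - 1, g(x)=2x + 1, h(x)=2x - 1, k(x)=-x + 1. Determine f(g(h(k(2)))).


k(2) = -1
h(-1) = -3
g(-3) = -5
f(-5) = 9

9


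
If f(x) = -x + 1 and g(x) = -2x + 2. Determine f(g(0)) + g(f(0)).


f(g(0)) = -1
g(f(0)) = 0
Sum = -1

-1


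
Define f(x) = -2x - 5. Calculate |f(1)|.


f(1) = -7
|-7| = 7

7


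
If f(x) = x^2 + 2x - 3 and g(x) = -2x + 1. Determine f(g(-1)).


g(-1) = 3
f(3) = 1*(3)^2 + 2*(3) - 3 = 12

12


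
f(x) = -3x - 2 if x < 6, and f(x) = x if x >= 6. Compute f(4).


-14


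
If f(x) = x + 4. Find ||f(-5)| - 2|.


f(-5) = -1
|-1| = 1
|1 - 2| = 1

1


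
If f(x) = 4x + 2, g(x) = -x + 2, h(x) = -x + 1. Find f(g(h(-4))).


-10


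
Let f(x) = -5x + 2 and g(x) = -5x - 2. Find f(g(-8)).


g(-8) = 38
f(38) = -188

-188


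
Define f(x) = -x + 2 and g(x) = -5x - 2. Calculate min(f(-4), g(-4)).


f(-4) = 6
g(-4) = 18
min = 6

6


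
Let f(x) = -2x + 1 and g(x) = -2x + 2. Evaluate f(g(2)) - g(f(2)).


f(g(2)) = 5
g(f(2)) = 8
Difference = -3

-3


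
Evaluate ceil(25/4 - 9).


25/4 = 6.25
6.25 - 9 = -2.75
ceil(-2.75) = -2

-2


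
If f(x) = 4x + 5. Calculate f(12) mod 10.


3


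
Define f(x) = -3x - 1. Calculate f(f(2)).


f(2) = -7
f(-7) = 20

20


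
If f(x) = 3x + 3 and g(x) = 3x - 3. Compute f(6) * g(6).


f(6) = 21
g(6) = 15
Product = 315

315


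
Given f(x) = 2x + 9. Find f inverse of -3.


Solve 2x + 9 = -3
x = (-3 - 9) / 2 = -6

-6


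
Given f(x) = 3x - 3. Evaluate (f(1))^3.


f(1) = 0
(0)^3 = 0

0


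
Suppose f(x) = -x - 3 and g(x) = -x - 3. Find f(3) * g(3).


f(3) = -6
g(3) = -6
Product = 36

36


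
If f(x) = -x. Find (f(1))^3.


-1


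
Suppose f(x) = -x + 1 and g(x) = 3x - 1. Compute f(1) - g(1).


f(1) = 0
g(1) = 2
Difference = -2

-2


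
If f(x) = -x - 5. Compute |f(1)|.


f(1) = -6
|-6| = 6

6


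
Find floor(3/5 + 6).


3/5 = 0.6
0.6 + 6 = 6.6
floor(6.6) = 6

6


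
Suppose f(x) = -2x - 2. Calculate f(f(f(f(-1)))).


f(-1) = 0
f(0) = -2
f(-2) = 2
f(2) = -6

-6


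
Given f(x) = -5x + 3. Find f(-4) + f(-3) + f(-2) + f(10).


f(-4) = 23
f(-3) = 18
f(-2) = 13
f(10) = -47
Sum = 7

7


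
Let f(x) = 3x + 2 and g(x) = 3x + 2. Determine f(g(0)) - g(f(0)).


f(g(0)) = 8
g(f(0)) = 8
Difference = 0

0


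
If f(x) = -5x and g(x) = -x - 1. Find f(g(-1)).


g(-1) = 0
f(0) = 0

0


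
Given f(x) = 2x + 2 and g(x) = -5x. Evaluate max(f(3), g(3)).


f(3) = 8
g(3) = -15
max = 8

8


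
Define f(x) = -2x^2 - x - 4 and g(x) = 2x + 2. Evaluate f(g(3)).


g(3) = 8
f(8) = (-2)*(8)^2 - 1*(8) - 4 = -140

-140


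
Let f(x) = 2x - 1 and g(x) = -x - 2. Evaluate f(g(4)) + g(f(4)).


-22


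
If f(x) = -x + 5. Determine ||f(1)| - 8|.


4


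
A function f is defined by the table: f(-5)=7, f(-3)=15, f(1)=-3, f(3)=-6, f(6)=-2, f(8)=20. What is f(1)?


Reading from the table at x = 1

-3


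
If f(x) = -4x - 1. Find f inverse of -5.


Solve -4x - 1 = -5
x = (-5 + 1) / (-4) = 1

1


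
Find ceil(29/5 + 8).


29/5 = 5.8
5.8 + 8 = 13.8
ceil(13.8) = 14

14


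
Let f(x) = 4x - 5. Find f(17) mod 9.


f(17) = 63
63 mod 9 = 0

0


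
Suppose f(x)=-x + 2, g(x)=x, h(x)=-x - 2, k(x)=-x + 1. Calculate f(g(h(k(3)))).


k(3) = -2
h(-2) = 0
g(0) = 0
f(0) = 2

2


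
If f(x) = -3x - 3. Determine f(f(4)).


f(4) = -15
f(-15) = 42

42


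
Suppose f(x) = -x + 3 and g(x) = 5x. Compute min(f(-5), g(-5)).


f(-5) = 8
g(-5) = -25
min = -25

-25


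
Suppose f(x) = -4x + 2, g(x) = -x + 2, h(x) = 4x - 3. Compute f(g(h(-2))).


h(-2) = -11
g(-11) = 13
f(13) = -50

-50


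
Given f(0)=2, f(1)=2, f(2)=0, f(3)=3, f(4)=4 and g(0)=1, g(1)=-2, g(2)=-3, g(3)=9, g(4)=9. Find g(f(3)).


f(3) = 3
g(3) = 9

9


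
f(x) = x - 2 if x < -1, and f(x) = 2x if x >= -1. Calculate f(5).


5 satisfies x >= -1
f(5) = 10

10


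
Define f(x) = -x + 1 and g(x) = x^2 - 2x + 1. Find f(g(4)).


g(4) = 9
f(9) = -8

-8


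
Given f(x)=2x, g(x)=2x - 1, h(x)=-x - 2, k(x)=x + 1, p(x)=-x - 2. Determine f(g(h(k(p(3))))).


6


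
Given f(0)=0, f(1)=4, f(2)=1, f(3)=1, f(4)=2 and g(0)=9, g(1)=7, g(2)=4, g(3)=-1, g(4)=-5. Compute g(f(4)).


f(4) = 2
g(2) = 4

4


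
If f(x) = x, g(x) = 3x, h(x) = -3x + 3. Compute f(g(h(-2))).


27


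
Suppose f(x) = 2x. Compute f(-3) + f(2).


f(-3) = -6
f(2) = 4
Sum = -2

-2


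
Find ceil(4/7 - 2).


4/7 = 0.5714
0.5714 - 2 = -1.4286
ceil(-1.4286) = -1

-1


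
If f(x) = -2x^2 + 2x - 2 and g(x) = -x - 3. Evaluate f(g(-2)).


-6


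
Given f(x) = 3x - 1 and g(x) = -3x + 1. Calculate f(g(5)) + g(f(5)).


-84


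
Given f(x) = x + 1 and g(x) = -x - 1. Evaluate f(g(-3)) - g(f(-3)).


f(g(-3)) = 3
g(f(-3)) = 1
Difference = 2

2


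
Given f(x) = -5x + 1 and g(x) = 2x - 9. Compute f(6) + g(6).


f(6) = -29
g(6) = 3
Sum = -26

-26


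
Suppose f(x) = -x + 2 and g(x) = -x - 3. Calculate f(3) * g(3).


f(3) = -1
g(3) = -6
Product = 6

6


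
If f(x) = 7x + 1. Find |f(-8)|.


f(-8) = -55
|-55| = 55

55


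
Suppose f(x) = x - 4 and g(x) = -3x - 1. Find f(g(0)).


g(0) = -1
f(-1) = -5

-5


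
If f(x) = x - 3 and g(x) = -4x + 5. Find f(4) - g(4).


f(4) = 1
g(4) = -11
Difference = 12

12


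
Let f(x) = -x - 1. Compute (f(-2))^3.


f(-2) = 1
(1)^3 = 1

1


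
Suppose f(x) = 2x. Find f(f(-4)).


-16


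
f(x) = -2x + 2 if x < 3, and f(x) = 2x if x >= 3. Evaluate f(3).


3 satisfies x >= 3
f(3) = 6

6


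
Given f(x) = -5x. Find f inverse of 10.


Solve -5x = 10
x = (10) / (-5) = -2

-2


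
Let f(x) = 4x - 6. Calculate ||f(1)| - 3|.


f(1) = -2
|-2| = 2
|2 - 3| = 1

1


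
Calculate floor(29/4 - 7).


29/4 = 7.25
7.25 - 7 = 0.25
floor(0.25) = 0

0


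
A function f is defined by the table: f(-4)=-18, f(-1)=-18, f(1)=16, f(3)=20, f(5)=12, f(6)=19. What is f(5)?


Reading from the table at x = 5

12


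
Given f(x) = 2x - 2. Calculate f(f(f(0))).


f(0) = -2
f(-2) = -6
f(-6) = -14

-14


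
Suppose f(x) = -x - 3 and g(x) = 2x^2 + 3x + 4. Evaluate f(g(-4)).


g(-4) = 24
f(24) = -27

-27


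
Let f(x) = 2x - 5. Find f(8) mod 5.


f(8) = 11
11 mod 5 = 1

1


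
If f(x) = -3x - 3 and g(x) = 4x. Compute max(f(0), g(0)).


f(0) = -3
g(0) = 0
max = 0

0


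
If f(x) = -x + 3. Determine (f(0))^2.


f(0) = 3
(3)^2 = 9

9


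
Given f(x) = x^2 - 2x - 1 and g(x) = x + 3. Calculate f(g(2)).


g(2) = 5
f(5) = 1*(5)^2 - 2*(5) - 1 = 14

14


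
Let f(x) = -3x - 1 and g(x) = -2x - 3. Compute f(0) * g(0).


f(0) = -1
g(0) = -3
Product = 3

3


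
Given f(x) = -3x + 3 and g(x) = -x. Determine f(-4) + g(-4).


f(-4) = 15
g(-4) = 4
Sum = 19

19


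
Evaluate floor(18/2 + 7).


18/2 = 9
9 + 7 = 16
floor(16) = 16

16


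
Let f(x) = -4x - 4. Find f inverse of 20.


Solve -4x - 4 = 20
x = (20 + 4) / (-4) = -6

-6


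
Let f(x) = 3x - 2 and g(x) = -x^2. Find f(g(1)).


-5


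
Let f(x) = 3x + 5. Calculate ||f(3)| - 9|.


f(3) = 14
|14| = 14
|14 - 9| = 5

5


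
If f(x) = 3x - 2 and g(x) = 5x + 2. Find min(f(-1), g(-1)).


-5


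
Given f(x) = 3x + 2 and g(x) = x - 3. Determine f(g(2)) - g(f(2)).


f(g(2)) = -1
g(f(2)) = 5
Difference = -6

-6


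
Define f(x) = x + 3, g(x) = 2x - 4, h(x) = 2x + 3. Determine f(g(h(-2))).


h(-2) = -1
g(-1) = -6
f(-6) = -3

-3


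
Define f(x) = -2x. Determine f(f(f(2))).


f(2) = -4
f(-4) = 8
f(8) = -16

-16


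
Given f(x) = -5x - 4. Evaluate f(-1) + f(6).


f(-1) = 1
f(6) = -34
Sum = -33

-33


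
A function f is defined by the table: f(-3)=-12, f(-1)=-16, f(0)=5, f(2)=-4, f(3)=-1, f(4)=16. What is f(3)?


Reading from the table at x = 3

-1


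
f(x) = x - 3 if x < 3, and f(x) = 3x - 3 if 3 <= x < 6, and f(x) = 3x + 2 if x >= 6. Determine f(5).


5 satisfies 3 <= x < 6
f(5) = 12

12


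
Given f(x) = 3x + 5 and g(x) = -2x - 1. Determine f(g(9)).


g(9) = -19
f(-19) = -52

-52


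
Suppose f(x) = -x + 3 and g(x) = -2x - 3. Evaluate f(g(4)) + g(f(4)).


f(g(4)) = 14
g(f(4)) = -1
Sum = 13

13


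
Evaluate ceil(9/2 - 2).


3


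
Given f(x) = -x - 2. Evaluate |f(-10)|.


f(-10) = 8
|8| = 8

8


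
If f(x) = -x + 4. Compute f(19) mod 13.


11


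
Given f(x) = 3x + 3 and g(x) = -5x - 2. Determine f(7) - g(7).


f(7) = 24
g(7) = -37
Difference = 61

61


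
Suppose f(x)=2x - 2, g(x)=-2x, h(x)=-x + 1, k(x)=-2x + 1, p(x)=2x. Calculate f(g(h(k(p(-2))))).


30


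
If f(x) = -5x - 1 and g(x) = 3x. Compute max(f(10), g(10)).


f(10) = -51
g(10) = 30
max = 30

30


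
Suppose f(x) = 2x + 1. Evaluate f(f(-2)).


f(-2) = -3
f(-3) = -5

-5


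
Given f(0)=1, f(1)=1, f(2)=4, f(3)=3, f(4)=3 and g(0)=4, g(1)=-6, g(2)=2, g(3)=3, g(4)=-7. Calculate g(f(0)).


-6


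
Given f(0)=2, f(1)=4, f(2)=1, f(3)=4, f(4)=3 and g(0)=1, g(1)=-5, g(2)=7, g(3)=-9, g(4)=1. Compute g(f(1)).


f(1) = 4
g(4) = 1

1


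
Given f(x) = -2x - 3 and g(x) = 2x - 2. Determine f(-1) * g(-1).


f(-1) = -1
g(-1) = -4
Product = 4

4


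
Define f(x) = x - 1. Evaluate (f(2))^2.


f(2) = 1
(1)^2 = 1

1


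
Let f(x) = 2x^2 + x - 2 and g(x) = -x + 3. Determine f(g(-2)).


53


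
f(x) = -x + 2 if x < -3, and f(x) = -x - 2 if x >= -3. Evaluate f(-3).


-3 satisfies x >= -3
f(-3) = 1

1


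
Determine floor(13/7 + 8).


9


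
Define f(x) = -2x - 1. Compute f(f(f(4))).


f(4) = -9
f(-9) = 17
f(17) = -35

-35


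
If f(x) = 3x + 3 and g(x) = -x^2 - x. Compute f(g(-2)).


g(-2) = -2
f(-2) = -3

-3


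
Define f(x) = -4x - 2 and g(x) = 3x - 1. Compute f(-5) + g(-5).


f(-5) = 18
g(-5) = -16
Sum = 2

2


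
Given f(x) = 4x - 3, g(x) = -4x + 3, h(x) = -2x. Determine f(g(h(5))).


h(5) = -10
g(-10) = 43
f(43) = 169

169


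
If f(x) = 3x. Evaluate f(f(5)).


f(5) = 15
f(15) = 45

45


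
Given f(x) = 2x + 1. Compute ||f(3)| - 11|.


f(3) = 7
|7| = 7
|7 - 11| = 4

4


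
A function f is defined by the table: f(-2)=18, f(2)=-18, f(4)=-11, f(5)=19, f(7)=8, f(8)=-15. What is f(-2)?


Reading from the table at x = -2

18


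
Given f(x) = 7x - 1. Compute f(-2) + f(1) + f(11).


f(-2) = -15
f(1) = 6
f(11) = 76
Sum = 67

67


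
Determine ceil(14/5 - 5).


14/5 = 2.8
2.8 - 5 = -2.2
ceil(-2.2) = -2

-2


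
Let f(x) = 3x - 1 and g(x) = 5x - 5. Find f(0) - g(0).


f(0) = -1
g(0) = -5
Difference = 4

4


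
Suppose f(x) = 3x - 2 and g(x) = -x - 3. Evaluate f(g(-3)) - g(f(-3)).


f(g(-3)) = -2
g(f(-3)) = 8
Difference = -10

-10


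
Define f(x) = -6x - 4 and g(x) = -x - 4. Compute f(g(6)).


g(6) = -10
f(-10) = 56

56


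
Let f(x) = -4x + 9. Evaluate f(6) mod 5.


f(6) = -15
-15 mod 5 = 0

0


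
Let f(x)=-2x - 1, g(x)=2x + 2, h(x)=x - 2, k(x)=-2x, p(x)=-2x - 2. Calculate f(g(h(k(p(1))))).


p(1) = -4
k(-4) = 8
h(8) = 6
g(6) = 14
f(14) = -29

-29


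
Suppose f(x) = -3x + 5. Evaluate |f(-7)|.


f(-7) = 26
|26| = 26

26


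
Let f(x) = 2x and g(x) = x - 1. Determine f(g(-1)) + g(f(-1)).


f(g(-1)) = -4
g(f(-1)) = -3
Sum = -7

-7


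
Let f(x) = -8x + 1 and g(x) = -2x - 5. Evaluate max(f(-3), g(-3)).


f(-3) = 25
g(-3) = 1
max = 25

25


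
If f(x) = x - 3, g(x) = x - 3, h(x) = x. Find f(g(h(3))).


h(3) = 3
g(3) = 0
f(0) = -3

-3


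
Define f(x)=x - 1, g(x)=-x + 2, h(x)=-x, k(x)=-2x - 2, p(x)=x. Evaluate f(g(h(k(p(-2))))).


p(-2) = -2
k(-2) = 2
h(2) = -2
g(-2) = 4
f(4) = 3

3


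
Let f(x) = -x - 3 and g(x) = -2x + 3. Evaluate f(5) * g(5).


f(5) = -8
g(5) = -7
Product = 56

56


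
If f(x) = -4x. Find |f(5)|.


f(5) = -20
|-20| = 20

20


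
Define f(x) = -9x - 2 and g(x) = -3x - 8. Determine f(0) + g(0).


-10


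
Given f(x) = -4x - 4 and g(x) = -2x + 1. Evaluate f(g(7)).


g(7) = -13
f(-13) = 48

48


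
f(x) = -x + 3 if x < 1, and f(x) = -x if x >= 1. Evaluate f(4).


4 satisfies x >= 1
f(4) = -4

-4


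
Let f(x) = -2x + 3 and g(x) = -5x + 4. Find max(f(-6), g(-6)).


f(-6) = 15
g(-6) = 34
max = 34

34


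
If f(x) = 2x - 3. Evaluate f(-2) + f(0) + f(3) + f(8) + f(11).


f(-2) = -7
f(0) = -3
f(3) = 3
f(8) = 13
f(11) = 19
Sum = 25

25


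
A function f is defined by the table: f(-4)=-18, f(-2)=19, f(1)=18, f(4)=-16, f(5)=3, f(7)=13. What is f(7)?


Reading from the table at x = 7

13


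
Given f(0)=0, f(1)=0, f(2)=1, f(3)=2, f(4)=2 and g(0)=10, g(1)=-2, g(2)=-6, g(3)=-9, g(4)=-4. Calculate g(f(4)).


f(4) = 2
g(2) = -6

-6


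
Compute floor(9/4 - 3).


9/4 = 2.25
2.25 - 3 = -0.75
floor(-0.75) = -1

-1


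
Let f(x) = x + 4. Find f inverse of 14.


Solve x + 4 = 14
x = (14 - 4) / 1 = 10

10


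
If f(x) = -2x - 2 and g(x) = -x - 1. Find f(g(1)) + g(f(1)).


f(g(1)) = 2
g(f(1)) = 3
Sum = 5

5


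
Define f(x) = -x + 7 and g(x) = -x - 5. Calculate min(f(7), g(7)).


f(7) = 0
g(7) = -12
min = -12

-12


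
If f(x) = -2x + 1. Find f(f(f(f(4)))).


f(4) = -7
f(-7) = 15
f(15) = -29
f(-29) = 59

59


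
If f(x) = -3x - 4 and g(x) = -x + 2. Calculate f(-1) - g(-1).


f(-1) = -1
g(-1) = 3
Difference = -4

-4


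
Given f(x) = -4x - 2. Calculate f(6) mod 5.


f(6) = -26
-26 mod 5 = 4

4


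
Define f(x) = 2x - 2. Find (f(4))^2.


f(4) = 6
(6)^2 = 36

36


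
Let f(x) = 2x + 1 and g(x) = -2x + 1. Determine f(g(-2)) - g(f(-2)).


f(g(-2)) = 11
g(f(-2)) = 7
Difference = 4

4


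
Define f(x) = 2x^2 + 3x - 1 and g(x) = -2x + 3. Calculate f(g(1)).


g(1) = 1
f(1) = 2*(1)^2 + 3*(1) - 1 = 4

4


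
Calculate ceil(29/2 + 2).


29/2 = 14.5
14.5 + 2 = 16.5
ceil(16.5) = 17

17


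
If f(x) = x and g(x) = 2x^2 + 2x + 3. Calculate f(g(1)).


g(1) = 7
f(7) = 7

7


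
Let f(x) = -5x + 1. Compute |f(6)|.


f(6) = -29
|-29| = 29

29


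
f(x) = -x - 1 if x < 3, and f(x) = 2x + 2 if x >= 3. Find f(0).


0 satisfies x < 3
f(0) = -1

-1


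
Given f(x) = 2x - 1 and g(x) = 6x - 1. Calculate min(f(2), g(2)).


f(2) = 3
g(2) = 11
min = 3

3


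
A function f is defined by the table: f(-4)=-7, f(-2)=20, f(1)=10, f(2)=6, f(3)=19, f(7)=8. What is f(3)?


Reading from the table at x = 3

19


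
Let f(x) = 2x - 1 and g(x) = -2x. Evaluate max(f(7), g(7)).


f(7) = 13
g(7) = -14
max = 13

13


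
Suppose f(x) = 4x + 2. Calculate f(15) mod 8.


f(15) = 62
62 mod 8 = 6

6


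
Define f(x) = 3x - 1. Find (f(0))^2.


f(0) = -1
(-1)^2 = 1

1


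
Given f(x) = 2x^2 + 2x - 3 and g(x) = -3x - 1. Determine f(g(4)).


g(4) = -13
f(-13) = 2*(-13)^2 + 2*(-13) - 3 = 309

309


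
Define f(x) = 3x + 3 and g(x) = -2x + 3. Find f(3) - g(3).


f(3) = 12
g(3) = -3
Difference = 15

15


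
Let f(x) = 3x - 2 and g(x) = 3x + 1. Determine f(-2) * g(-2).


f(-2) = -8
g(-2) = -5
Product = 40

40


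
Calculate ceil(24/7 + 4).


24/7 = 3.4286
3.4286 + 4 = 7.4286
ceil(7.4286) = 8

8


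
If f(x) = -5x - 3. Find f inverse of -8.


Solve -5x - 3 = -8
x = (-8 + 3) / (-5) = 1

1


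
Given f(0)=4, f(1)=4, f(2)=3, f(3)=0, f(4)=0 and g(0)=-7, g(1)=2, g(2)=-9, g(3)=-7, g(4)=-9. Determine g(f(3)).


f(3) = 0
g(0) = -7

-7


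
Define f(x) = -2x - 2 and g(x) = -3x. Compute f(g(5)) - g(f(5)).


f(g(5)) = 28
g(f(5)) = 36
Difference = -8

-8


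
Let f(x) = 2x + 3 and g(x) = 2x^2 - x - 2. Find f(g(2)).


g(2) = 4
f(4) = 11

11


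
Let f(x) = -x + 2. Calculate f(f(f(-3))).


f(-3) = 5
f(5) = -3
f(-3) = 5

5


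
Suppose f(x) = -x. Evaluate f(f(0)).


f(0) = 0
f(0) = 0

0


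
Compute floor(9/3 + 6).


9/3 = 3
3 + 6 = 9
floor(9) = 9

9


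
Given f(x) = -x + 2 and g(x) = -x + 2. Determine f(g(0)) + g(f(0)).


f(g(0)) = 0
g(f(0)) = 0
Sum = 0

0


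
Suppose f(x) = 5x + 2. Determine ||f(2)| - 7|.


f(2) = 12
|12| = 12
|12 - 7| = 5

5


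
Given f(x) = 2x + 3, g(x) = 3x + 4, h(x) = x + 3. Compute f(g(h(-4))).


h(-4) = -1
g(-1) = 1
f(1) = 5

5


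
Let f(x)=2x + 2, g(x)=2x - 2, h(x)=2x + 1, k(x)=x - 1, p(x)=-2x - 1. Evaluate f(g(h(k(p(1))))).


p(1) = -3
k(-3) = -4
h(-4) = -7
g(-7) = -16
f(-16) = -30

-30


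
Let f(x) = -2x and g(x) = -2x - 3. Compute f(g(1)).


g(1) = -5
f(-5) = 10

10


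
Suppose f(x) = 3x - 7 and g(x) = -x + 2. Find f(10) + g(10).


15


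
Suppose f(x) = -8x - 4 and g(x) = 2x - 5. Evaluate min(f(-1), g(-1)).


f(-1) = 4
g(-1) = -7
min = -7

-7


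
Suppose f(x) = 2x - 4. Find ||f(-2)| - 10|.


f(-2) = -8
|-8| = 8
|8 - 10| = 2

2


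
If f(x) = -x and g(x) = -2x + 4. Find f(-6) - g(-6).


f(-6) = 6
g(-6) = 16
Difference = -10

-10


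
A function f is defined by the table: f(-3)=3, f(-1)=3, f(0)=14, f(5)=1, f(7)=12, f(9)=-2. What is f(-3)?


Reading from the table at x = -3

3


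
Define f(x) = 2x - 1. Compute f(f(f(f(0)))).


f(0) = -1
f(-1) = -3
f(-3) = -7
f(-7) = -15

-15


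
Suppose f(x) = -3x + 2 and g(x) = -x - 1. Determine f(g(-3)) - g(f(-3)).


f(g(-3)) = -4
g(f(-3)) = -12
Difference = 8

8


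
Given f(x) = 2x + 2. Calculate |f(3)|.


f(3) = 8
|8| = 8

8
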